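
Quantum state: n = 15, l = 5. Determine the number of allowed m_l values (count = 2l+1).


m_l ranges from -l to +l in integer steps
So m_l goes from -5 to +5
Count = 2l + 1 = 2*5 + 1
= 11

11


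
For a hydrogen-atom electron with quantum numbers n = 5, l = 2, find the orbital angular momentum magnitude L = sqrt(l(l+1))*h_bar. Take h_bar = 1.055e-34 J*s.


L = sqrt(l*(l+1)) * h_bar
= sqrt(2 * 3) * 1.055e-34
= sqrt(6) * 1.055e-34
= 2.4495 * 1.055e-34
= 2.5842e-34 J*s

2.5842e-34


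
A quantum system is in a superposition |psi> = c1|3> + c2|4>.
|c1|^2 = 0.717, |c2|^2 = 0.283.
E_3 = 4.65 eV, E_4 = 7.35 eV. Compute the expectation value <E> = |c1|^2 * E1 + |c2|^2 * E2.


<E> = |c1|^2 * E1 + |c2|^2 * E2
= 0.717 * 4.65 + 0.283 * 7.35
= 3.334 + 2.08
= 5.4141 eV

5.4141


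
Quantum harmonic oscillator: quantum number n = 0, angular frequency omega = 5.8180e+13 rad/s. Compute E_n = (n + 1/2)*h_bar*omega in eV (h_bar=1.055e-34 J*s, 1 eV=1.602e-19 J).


E = (n + 1/2) * h_bar * omega
= (0 + 0.5) * 1.055e-34 * 5.8180e+13
= 0.5 * 6.1380e-21
= 3.0690e-21 J
= 0.0192 eV

0.0192


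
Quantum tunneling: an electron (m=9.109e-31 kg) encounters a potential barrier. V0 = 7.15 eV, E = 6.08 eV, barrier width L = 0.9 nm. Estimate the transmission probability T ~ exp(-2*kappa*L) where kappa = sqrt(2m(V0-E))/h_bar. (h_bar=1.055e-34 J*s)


V0 - E = 1.07 eV = 1.7141e-19 J
kappa = sqrt(2 * m * (V0-E)) / h_bar
= sqrt(2 * 9.109e-31 * 1.7141e-19) / 1.055e-34
= 5.2969e+09 /m
2*kappa*L = 2 * 5.2969e+09 * 0.9e-9
= 9.5344
T = exp(-9.5344) = 7.232044e-05

7.232044e-05


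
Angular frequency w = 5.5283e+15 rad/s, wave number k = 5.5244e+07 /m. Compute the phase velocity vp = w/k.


vp = w / k
= 5.5283e+15 / 5.5244e+07
= 1.0007e+08 m/s

1.0007e+08


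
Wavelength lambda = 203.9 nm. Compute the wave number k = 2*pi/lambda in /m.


k = 2 * pi / lambda
= 6.2832 / (203.9e-9)
= 6.2832 / 2.0390e-07
= 3.0815e+07 /m

3.0815e+07


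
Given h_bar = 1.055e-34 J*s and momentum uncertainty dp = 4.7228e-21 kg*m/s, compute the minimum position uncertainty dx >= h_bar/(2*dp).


dx = h_bar / (2 * dp)
= 1.055e-34 / (2 * 4.7228e-21)
= 1.055e-34 / 9.4456e-21
= 1.1169e-14 m

1.1169e-14


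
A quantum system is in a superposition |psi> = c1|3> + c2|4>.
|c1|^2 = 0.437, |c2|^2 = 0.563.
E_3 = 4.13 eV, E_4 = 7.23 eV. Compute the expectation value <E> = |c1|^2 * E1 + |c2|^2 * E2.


<E> = |c1|^2 * E1 + |c2|^2 * E2
= 0.437 * 4.13 + 0.563 * 7.23
= 1.8048 + 4.0705
= 5.8753 eV

5.8753


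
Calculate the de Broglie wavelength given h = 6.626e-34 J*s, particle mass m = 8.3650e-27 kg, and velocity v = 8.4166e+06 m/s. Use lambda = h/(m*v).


lambda = h / (m * v)
= 6.626e-34 / (8.3650e-27 * 8.4166e+06)
= 6.626e-34 / 7.0405e-20
= 9.4113e-15 m

9.4113e-15


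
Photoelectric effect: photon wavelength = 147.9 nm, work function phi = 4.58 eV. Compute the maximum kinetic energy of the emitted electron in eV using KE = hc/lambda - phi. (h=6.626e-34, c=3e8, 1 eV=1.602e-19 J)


E_photon = hc / lambda
= (6.626e-34)(3e8) / (147.9e-9)
= 1.3440e-18 J
= 8.3896 eV
KE = E_photon - phi
= 8.3896 - 4.58
= 3.8096 eV

3.8096


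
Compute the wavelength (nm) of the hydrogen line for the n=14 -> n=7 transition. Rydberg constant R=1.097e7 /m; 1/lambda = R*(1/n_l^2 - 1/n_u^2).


1/lambda = R * (1/n_l^2 - 1/n_u^2)
= 1.097e7 * (1/7^2 - 1/14^2)
= 1.097e7 * (0.020408 - 0.005102)
= 1.097e7 * 0.015306
= 1.6791e+05 /m
lambda = 1 / 1.6791e+05 = 5955.6366 nm

5955.6366


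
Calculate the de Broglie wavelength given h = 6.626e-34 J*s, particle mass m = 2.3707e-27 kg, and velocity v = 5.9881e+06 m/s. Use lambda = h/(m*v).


lambda = h / (m * v)
= 6.626e-34 / (2.3707e-27 * 5.9881e+06)
= 6.626e-34 / 1.4196e-20
= 4.6675e-14 m

4.6675e-14


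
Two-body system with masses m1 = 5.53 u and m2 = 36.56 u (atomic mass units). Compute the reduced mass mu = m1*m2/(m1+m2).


mu = m1 * m2 / (m1 + m2)
= 5.53 * 36.56 / (5.53 + 36.56)
= 202.1768 / 42.09
= 4.8034 u

4.8034


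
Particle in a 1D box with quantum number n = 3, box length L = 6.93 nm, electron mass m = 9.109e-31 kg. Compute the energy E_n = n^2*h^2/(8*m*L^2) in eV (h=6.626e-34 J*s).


E = n^2 * h^2 / (8 * m * L^2)
= 3^2 * (6.626e-34)^2 / (8 * 9.109e-31 * (6.93e-9)^2)
= 9 * 4.3904e-67 / (8 * 9.109e-31 * 4.8025e-17)
= 1.1291e-20 J
= 0.0705 eV

0.0705


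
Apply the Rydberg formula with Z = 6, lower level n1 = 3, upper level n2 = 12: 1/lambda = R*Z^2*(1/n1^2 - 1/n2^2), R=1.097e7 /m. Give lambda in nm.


1/lambda = R * Z^2 * (1/n1^2 - 1/n2^2)
= 1.097e7 * 6^2 * (1/3^2 - 1/12^2)
= 1.097e7 * 36 * (0.111111 - 0.006944)
= 4.1138e+07 /m
lambda = 1 / 4.1138e+07
= 24.3087 nm

24.3087


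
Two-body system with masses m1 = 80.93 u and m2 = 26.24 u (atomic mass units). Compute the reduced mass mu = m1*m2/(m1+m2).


mu = m1 * m2 / (m1 + m2)
= 80.93 * 26.24 / (80.93 + 26.24)
= 2123.6032 / 107.17
= 19.8153 u

19.8153


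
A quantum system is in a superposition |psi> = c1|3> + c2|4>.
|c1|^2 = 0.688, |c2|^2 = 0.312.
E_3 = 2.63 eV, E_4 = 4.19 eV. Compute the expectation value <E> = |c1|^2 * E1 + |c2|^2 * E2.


<E> = |c1|^2 * E1 + |c2|^2 * E2
= 0.688 * 2.63 + 0.312 * 4.19
= 1.8094 + 1.3073
= 3.1167 eV

3.1167


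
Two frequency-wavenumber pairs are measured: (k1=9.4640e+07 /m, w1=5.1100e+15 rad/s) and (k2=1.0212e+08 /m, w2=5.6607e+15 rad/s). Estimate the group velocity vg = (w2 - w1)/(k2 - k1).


vg = (w2 - w1) / (k2 - k1)
= (5.6607e+15 - 5.1100e+15) / (1.0212e+08 - 9.4640e+07)
= 5.5070e+14 / 7.4800e+06
= 7.3623e+07 m/s

7.3623e+07


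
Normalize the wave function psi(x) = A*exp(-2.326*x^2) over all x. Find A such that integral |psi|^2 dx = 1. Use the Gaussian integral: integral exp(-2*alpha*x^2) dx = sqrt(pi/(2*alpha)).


integral |psi|^2 dx = A^2 * sqrt(pi/(2*alpha)) = 1
A^2 = sqrt(2*alpha/pi)
= sqrt(2 * 2.326 / pi)
= 1.216872
A = sqrt(1.216872)
= 1.1031

1.1031


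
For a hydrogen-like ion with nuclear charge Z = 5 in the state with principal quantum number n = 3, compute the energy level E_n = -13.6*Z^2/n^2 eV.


E_n = -13.6 * Z^2 / n^2
= -13.6 * 5^2 / 3^2
= -13.6 * 25 / 9
= -37.7778 eV

-37.7778


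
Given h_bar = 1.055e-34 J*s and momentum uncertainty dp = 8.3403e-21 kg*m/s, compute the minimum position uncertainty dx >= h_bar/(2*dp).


dx = h_bar / (2 * dp)
= 1.055e-34 / (2 * 8.3403e-21)
= 1.055e-34 / 1.6681e-20
= 6.3247e-15 m

6.3247e-15


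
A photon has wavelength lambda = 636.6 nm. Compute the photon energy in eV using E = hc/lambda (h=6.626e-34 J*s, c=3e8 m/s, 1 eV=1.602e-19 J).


E = hc / lambda
= (6.626e-34)(3e8) / (636.6e-9)
= 1.9878e-25 / 6.3660e-07
= 3.1225e-19 J
Converting to eV: 3.1225e-19 / 1.602e-19
= 1.9491 eV

1.9491


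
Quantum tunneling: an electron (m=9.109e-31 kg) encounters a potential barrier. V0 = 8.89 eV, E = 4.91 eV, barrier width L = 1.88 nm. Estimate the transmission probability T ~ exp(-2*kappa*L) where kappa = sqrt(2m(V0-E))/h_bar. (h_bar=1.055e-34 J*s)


V0 - E = 3.98 eV = 6.3760e-19 J
kappa = sqrt(2 * m * (V0-E)) / h_bar
= sqrt(2 * 9.109e-31 * 6.3760e-19) / 1.055e-34
= 1.0216e+10 /m
2*kappa*L = 2 * 1.0216e+10 * 1.88e-9
= 38.4113
T = exp(-38.4113) = 2.080668e-17

2.080668e-17


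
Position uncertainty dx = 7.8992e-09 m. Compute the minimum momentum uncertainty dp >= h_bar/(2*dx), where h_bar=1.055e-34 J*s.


dp = h_bar / (2 * dx)
= 1.055e-34 / (2 * 7.8992e-09)
= 1.055e-34 / 1.5798e-08
= 6.6779e-27 kg*m/s

6.6779e-27


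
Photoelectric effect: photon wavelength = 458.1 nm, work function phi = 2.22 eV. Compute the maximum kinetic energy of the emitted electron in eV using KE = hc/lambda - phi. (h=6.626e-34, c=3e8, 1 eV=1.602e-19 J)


E_photon = hc / lambda
= (6.626e-34)(3e8) / (458.1e-9)
= 4.3392e-19 J
= 2.7086 eV
KE = E_photon - phi
= 2.7086 - 2.22
= 0.4886 eV

0.4886


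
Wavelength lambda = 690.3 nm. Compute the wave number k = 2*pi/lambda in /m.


k = 2 * pi / lambda
= 6.2832 / (690.3e-9)
= 6.2832 / 6.9030e-07
= 9.1021e+06 /m

9.1021e+06


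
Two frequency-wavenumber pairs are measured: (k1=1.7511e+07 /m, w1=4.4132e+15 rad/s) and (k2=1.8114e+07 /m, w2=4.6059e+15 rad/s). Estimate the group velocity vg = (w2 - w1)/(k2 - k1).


vg = (w2 - w1) / (k2 - k1)
= (4.6059e+15 - 4.4132e+15) / (1.8114e+07 - 1.7511e+07)
= 1.9270e+14 / 6.0300e+05
= 3.1957e+08 m/s

3.1957e+08


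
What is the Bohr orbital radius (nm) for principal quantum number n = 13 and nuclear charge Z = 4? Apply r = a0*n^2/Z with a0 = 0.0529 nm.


r = a0 * n^2 / Z
= 0.0529 * 13^2 / 4
= 0.0529 * 169 / 4
= 2.235 nm

2.235


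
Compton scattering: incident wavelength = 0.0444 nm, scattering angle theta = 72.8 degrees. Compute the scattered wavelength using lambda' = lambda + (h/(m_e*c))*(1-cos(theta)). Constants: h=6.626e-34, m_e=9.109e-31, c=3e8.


Compton wavelength: h/(m_e*c) = 2.4247e-12 m
d_lambda = 2.4247e-12 * (1 - cos(72.8 deg))
= 2.4247e-12 * 0.704292
= 1.7077e-12 m = 0.001708 nm
lambda' = 0.0444 + 0.001708
= 0.046108 nm

0.046108


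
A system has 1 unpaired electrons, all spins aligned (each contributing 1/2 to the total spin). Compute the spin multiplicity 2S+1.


Total spin S = N * (1/2) = 1 * 0.5 = 0.5
Spin multiplicity = 2S + 1
= 2 * 0.5 + 1
= 2

2


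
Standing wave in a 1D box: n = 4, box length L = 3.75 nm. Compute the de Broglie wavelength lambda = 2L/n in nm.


lambda = 2L / n
= 2 * 3.75 / 4
= 7.5 / 4
= 1.875 nm

1.875


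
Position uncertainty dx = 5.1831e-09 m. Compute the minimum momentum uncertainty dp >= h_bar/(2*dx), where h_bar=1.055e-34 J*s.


dp = h_bar / (2 * dx)
= 1.055e-34 / (2 * 5.1831e-09)
= 1.055e-34 / 1.0366e-08
= 1.0177e-26 kg*m/s

1.0177e-26


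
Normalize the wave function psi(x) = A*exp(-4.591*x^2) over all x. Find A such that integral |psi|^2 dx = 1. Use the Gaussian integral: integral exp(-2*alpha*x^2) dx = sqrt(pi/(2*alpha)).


integral |psi|^2 dx = A^2 * sqrt(pi/(2*alpha)) = 1
A^2 = sqrt(2*alpha/pi)
= sqrt(2 * 4.591 / pi)
= 1.709597
A = sqrt(1.709597)
= 1.3075

1.3075


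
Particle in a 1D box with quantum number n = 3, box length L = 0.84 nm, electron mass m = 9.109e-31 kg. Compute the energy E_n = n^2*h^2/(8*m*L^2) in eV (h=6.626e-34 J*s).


E = n^2 * h^2 / (8 * m * L^2)
= 3^2 * (6.626e-34)^2 / (8 * 9.109e-31 * (0.84e-9)^2)
= 9 * 4.3904e-67 / (8 * 9.109e-31 * 7.0560e-19)
= 7.6847e-19 J
= 4.7969 eV

4.7969


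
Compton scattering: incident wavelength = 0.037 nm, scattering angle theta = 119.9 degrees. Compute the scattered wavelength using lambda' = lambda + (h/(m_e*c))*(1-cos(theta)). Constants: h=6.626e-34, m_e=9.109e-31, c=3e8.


Compton wavelength: h/(m_e*c) = 2.4247e-12 m
d_lambda = 2.4247e-12 * (1 - cos(119.9 deg))
= 2.4247e-12 * 1.498488
= 3.6334e-12 m = 0.003633 nm
lambda' = 0.037 + 0.003633
= 0.040633 nm

0.040633


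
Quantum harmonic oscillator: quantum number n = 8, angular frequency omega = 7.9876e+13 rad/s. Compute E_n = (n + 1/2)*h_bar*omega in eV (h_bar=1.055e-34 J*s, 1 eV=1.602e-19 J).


E = (n + 1/2) * h_bar * omega
= (8 + 0.5) * 1.055e-34 * 7.9876e+13
= 8.5 * 8.4269e-21
= 7.1629e-20 J
= 0.4471 eV

0.4471


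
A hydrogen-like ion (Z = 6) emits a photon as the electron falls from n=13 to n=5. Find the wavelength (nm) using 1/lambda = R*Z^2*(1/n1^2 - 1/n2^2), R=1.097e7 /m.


1/lambda = R * Z^2 * (1/n1^2 - 1/n2^2)
= 1.097e7 * 6^2 * (1/5^2 - 1/13^2)
= 1.097e7 * 36 * (0.04 - 0.005917)
= 1.3460e+07 /m
lambda = 1 / 1.3460e+07
= 74.2942 nm

74.2942


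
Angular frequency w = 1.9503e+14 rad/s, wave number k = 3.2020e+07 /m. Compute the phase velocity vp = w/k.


vp = w / k
= 1.9503e+14 / 3.2020e+07
= 6.0909e+06 m/s

6.0909e+06


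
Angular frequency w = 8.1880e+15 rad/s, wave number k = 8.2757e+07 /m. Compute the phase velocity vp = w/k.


vp = w / k
= 8.1880e+15 / 8.2757e+07
= 9.8940e+07 m/s

9.8940e+07


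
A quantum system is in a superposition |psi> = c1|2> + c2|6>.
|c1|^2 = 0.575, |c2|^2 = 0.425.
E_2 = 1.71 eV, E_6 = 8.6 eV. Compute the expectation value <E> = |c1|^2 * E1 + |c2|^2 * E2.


<E> = |c1|^2 * E1 + |c2|^2 * E2
= 0.575 * 1.71 + 0.425 * 8.6
= 0.9832 + 3.655
= 4.6382 eV

4.6382


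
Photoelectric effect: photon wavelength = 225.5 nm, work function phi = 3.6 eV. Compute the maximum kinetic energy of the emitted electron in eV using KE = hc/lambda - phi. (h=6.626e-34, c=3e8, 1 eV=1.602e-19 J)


E_photon = hc / lambda
= (6.626e-34)(3e8) / (225.5e-9)
= 8.8151e-19 J
= 5.5025 eV
KE = E_photon - phi
= 5.5025 - 3.6
= 1.9025 eV

1.9025


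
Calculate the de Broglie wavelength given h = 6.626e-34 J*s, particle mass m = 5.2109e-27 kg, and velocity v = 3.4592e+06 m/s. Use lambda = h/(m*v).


lambda = h / (m * v)
= 6.626e-34 / (5.2109e-27 * 3.4592e+06)
= 6.626e-34 / 1.8026e-20
= 3.6759e-14 m

3.6759e-14


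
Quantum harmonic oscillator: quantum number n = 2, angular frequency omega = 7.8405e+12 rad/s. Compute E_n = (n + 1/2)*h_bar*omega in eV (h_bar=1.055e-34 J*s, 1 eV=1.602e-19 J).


E = (n + 1/2) * h_bar * omega
= (2 + 0.5) * 1.055e-34 * 7.8405e+12
= 2.5 * 8.2717e-22
= 2.0679e-21 J
= 0.0129 eV

0.0129


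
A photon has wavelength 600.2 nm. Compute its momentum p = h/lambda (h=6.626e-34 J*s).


p = h / lambda
= 6.626e-34 / (600.2e-9)
= 6.626e-34 / 6.0020e-07
= 1.1040e-27 kg*m/s

1.1040e-27


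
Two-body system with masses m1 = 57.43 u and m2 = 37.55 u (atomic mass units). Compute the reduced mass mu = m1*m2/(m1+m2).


mu = m1 * m2 / (m1 + m2)
= 57.43 * 37.55 / (57.43 + 37.55)
= 2156.4965 / 94.98
= 22.7047 u

22.7047


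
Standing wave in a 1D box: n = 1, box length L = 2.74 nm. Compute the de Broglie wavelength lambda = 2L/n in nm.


lambda = 2L / n
= 2 * 2.74 / 1
= 5.48 / 1
= 5.48 nm

5.48


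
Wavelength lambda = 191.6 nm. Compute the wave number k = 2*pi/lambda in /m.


k = 2 * pi / lambda
= 6.2832 / (191.6e-9)
= 6.2832 / 1.9160e-07
= 3.2793e+07 /m

3.2793e+07


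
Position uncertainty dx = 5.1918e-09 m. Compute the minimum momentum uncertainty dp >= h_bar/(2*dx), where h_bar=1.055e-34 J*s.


dp = h_bar / (2 * dx)
= 1.055e-34 / (2 * 5.1918e-09)
= 1.055e-34 / 1.0384e-08
= 1.0160e-26 kg*m/s

1.0160e-26


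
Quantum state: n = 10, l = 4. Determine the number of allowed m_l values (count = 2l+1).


m_l ranges from -l to +l in integer steps
So m_l goes from -4 to +4
Count = 2l + 1 = 2*4 + 1
= 9

9


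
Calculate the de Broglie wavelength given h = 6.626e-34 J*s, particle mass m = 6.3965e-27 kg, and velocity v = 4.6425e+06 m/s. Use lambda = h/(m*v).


lambda = h / (m * v)
= 6.626e-34 / (6.3965e-27 * 4.6425e+06)
= 6.626e-34 / 2.9696e-20
= 2.2313e-14 m

2.2313e-14


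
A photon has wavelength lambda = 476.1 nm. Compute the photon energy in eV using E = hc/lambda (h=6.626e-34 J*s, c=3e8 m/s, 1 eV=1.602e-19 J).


E = hc / lambda
= (6.626e-34)(3e8) / (476.1e-9)
= 1.9878e-25 / 4.7610e-07
= 4.1752e-19 J
Converting to eV: 4.1752e-19 / 1.602e-19
= 2.6062 eV

2.6062


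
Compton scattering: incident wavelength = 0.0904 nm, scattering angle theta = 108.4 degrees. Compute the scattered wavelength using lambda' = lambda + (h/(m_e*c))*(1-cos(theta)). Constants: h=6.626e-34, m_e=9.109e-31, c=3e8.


Compton wavelength: h/(m_e*c) = 2.4247e-12 m
d_lambda = 2.4247e-12 * (1 - cos(108.4 deg))
= 2.4247e-12 * 1.315649
= 3.1901e-12 m = 0.00319 nm
lambda' = 0.0904 + 0.00319
= 0.09359 nm

0.09359


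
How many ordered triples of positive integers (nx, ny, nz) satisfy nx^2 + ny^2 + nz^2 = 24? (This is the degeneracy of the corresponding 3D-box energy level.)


Enumerate all (nx, ny, nz) with nx^2 + ny^2 + nz^2 = 24:
(2,2,4)
(2,4,2)
(4,2,2)
Total degeneracy = 3

3


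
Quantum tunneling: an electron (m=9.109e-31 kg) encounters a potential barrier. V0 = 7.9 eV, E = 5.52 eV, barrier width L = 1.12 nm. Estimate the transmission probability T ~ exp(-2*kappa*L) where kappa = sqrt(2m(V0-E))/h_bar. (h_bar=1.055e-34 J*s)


V0 - E = 2.38 eV = 3.8128e-19 J
kappa = sqrt(2 * m * (V0-E)) / h_bar
= sqrt(2 * 9.109e-31 * 3.8128e-19) / 1.055e-34
= 7.8998e+09 /m
2*kappa*L = 2 * 7.8998e+09 * 1.12e-9
= 17.6956
T = exp(-17.6956) = 2.064868e-08

2.064868e-08


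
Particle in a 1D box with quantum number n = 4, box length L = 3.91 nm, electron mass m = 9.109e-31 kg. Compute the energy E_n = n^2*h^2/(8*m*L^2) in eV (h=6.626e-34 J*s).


E = n^2 * h^2 / (8 * m * L^2)
= 4^2 * (6.626e-34)^2 / (8 * 9.109e-31 * (3.91e-9)^2)
= 16 * 4.3904e-67 / (8 * 9.109e-31 * 1.5288e-17)
= 6.3053e-20 J
= 0.3936 eV

0.3936


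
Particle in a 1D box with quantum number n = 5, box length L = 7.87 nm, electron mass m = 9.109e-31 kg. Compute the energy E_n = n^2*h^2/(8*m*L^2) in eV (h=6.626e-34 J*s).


E = n^2 * h^2 / (8 * m * L^2)
= 5^2 * (6.626e-34)^2 / (8 * 9.109e-31 * (7.87e-9)^2)
= 25 * 4.3904e-67 / (8 * 9.109e-31 * 6.1937e-17)
= 2.4318e-20 J
= 0.1518 eV

0.1518


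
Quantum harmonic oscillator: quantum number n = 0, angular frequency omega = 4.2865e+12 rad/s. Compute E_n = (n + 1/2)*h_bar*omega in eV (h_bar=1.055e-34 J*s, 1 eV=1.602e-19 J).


E = (n + 1/2) * h_bar * omega
= (0 + 0.5) * 1.055e-34 * 4.2865e+12
= 0.5 * 4.5223e-22
= 2.2611e-22 J
= 0.0014 eV

0.0014


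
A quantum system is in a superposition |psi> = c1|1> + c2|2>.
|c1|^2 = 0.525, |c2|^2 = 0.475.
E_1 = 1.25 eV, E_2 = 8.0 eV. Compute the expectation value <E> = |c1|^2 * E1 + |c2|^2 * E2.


<E> = |c1|^2 * E1 + |c2|^2 * E2
= 0.525 * 1.25 + 0.475 * 8.0
= 0.6562 + 3.8
= 4.4562 eV

4.4562


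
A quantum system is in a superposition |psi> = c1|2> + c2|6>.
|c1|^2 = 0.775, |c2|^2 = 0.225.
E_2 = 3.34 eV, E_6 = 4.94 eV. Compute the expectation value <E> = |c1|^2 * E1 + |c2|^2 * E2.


<E> = |c1|^2 * E1 + |c2|^2 * E2
= 0.775 * 3.34 + 0.225 * 4.94
= 2.5885 + 1.1115
= 3.7 eV

3.7


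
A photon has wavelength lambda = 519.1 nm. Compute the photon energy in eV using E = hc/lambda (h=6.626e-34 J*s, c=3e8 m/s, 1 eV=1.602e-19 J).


E = hc / lambda
= (6.626e-34)(3e8) / (519.1e-9)
= 1.9878e-25 / 5.1910e-07
= 3.8293e-19 J
Converting to eV: 3.8293e-19 / 1.602e-19
= 2.3903 eV

2.3903


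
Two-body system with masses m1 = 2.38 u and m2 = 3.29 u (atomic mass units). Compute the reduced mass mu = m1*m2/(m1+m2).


mu = m1 * m2 / (m1 + m2)
= 2.38 * 3.29 / (2.38 + 3.29)
= 7.8302 / 5.67
= 1.381 u

1.381


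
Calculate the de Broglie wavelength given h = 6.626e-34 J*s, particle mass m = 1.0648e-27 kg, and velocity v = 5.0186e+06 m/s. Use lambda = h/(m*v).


lambda = h / (m * v)
= 6.626e-34 / (1.0648e-27 * 5.0186e+06)
= 6.626e-34 / 5.3438e-21
= 1.2399e-13 m

1.2399e-13


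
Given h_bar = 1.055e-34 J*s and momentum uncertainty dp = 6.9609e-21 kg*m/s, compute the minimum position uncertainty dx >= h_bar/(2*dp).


dx = h_bar / (2 * dp)
= 1.055e-34 / (2 * 6.9609e-21)
= 1.055e-34 / 1.3922e-20
= 7.5780e-15 m

7.5780e-15


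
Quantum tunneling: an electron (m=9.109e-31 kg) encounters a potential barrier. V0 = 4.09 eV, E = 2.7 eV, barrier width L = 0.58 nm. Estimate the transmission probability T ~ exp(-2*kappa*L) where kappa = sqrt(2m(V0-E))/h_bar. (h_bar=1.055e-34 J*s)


V0 - E = 1.39 eV = 2.2268e-19 J
kappa = sqrt(2 * m * (V0-E)) / h_bar
= sqrt(2 * 9.109e-31 * 2.2268e-19) / 1.055e-34
= 6.0372e+09 /m
2*kappa*L = 2 * 6.0372e+09 * 0.58e-9
= 7.0032
T = exp(-7.0032) = 9.089978e-04

9.089978e-04


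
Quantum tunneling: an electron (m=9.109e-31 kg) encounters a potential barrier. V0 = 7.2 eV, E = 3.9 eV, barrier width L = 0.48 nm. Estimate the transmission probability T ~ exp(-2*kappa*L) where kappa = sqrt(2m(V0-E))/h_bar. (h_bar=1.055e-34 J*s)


V0 - E = 3.3 eV = 5.2866e-19 J
kappa = sqrt(2 * m * (V0-E)) / h_bar
= sqrt(2 * 9.109e-31 * 5.2866e-19) / 1.055e-34
= 9.3022e+09 /m
2*kappa*L = 2 * 9.3022e+09 * 0.48e-9
= 8.9301
T = exp(-8.9301) = 1.323420e-04

1.323420e-04


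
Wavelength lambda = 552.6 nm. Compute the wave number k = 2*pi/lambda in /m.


k = 2 * pi / lambda
= 6.2832 / (552.6e-9)
= 6.2832 / 5.5260e-07
= 1.1370e+07 /m

1.1370e+07


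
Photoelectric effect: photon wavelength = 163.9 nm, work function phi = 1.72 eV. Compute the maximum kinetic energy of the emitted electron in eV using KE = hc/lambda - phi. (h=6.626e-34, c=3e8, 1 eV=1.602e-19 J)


E_photon = hc / lambda
= (6.626e-34)(3e8) / (163.9e-9)
= 1.2128e-18 J
= 7.5706 eV
KE = E_photon - phi
= 7.5706 - 1.72
= 5.8506 eV

5.8506


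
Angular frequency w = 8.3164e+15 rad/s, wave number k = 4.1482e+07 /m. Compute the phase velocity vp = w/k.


vp = w / k
= 8.3164e+15 / 4.1482e+07
= 2.0048e+08 m/s

2.0048e+08


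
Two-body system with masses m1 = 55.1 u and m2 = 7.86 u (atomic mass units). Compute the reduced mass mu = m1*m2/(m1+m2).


mu = m1 * m2 / (m1 + m2)
= 55.1 * 7.86 / (55.1 + 7.86)
= 433.086 / 62.96
= 6.8787 u

6.8787


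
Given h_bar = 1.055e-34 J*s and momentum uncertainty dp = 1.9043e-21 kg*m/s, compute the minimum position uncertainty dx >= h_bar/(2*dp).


dx = h_bar / (2 * dp)
= 1.055e-34 / (2 * 1.9043e-21)
= 1.055e-34 / 3.8086e-21
= 2.7700e-14 m

2.7700e-14


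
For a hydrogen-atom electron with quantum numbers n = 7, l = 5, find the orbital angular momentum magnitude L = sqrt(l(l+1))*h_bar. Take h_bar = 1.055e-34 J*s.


L = sqrt(l*(l+1)) * h_bar
= sqrt(5 * 6) * 1.055e-34
= sqrt(30) * 1.055e-34
= 5.4772 * 1.055e-34
= 5.7785e-34 J*s

5.7785e-34


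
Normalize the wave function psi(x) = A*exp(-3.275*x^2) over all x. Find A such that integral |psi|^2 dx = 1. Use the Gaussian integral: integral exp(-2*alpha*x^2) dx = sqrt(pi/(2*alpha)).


integral |psi|^2 dx = A^2 * sqrt(pi/(2*alpha)) = 1
A^2 = sqrt(2*alpha/pi)
= sqrt(2 * 3.275 / pi)
= 1.443929
A = sqrt(1.443929)
= 1.2016

1.2016


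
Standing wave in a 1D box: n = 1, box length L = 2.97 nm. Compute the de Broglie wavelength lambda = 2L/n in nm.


lambda = 2L / n
= 2 * 2.97 / 1
= 5.94 / 1
= 5.94 nm

5.94


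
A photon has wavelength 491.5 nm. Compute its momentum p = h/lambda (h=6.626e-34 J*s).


p = h / lambda
= 6.626e-34 / (491.5e-9)
= 6.626e-34 / 4.9150e-07
= 1.3481e-27 kg*m/s

1.3481e-27


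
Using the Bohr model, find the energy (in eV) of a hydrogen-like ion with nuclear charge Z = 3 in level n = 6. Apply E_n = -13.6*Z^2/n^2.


E_n = -13.6 * Z^2 / n^2
= -13.6 * 3^2 / 6^2
= -13.6 * 9 / 36
= -3.4 eV

-3.4


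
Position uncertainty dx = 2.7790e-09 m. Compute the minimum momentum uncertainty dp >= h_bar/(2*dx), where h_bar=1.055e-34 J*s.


dp = h_bar / (2 * dx)
= 1.055e-34 / (2 * 2.7790e-09)
= 1.055e-34 / 5.5580e-09
= 1.8982e-26 kg*m/s

1.8982e-26


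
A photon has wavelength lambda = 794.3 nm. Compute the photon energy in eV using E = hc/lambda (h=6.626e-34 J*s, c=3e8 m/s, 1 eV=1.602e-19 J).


E = hc / lambda
= (6.626e-34)(3e8) / (794.3e-9)
= 1.9878e-25 / 7.9430e-07
= 2.5026e-19 J
Converting to eV: 2.5026e-19 / 1.602e-19
= 1.5622 eV

1.5622


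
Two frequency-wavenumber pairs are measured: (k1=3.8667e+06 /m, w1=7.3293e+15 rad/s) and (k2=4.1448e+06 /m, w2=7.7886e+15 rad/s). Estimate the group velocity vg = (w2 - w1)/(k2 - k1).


vg = (w2 - w1) / (k2 - k1)
= (7.7886e+15 - 7.3293e+15) / (4.1448e+06 - 3.8667e+06)
= 4.5930e+14 / 2.7810e+05
= 1.6516e+09 m/s

1.6516e+09


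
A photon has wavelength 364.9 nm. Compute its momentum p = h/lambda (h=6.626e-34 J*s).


p = h / lambda
= 6.626e-34 / (364.9e-9)
= 6.626e-34 / 3.6490e-07
= 1.8158e-27 kg*m/s

1.8158e-27


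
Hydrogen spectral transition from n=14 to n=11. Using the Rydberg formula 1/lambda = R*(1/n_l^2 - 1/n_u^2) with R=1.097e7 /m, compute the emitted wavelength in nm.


1/lambda = R * (1/n_l^2 - 1/n_u^2)
= 1.097e7 * (1/11^2 - 1/14^2)
= 1.097e7 * (0.008264 - 0.005102)
= 1.097e7 * 0.003162
= 3.4692e+04 /m
lambda = 1 / 3.4692e+04 = 28825.2811 nm

28825.2811


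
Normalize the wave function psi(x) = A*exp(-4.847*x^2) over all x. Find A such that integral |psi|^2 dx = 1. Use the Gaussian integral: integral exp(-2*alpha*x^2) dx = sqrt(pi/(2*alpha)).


integral |psi|^2 dx = A^2 * sqrt(pi/(2*alpha)) = 1
A^2 = sqrt(2*alpha/pi)
= sqrt(2 * 4.847 / pi)
= 1.756615
A = sqrt(1.756615)
= 1.3254

1.3254


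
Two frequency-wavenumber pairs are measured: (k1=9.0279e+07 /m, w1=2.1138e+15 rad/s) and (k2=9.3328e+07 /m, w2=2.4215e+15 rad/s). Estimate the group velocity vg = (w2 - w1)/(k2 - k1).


vg = (w2 - w1) / (k2 - k1)
= (2.4215e+15 - 2.1138e+15) / (9.3328e+07 - 9.0279e+07)
= 3.0770e+14 / 3.0490e+06
= 1.0092e+08 m/s

1.0092e+08


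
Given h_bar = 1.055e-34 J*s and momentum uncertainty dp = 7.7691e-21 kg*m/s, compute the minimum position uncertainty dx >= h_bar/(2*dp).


dx = h_bar / (2 * dp)
= 1.055e-34 / (2 * 7.7691e-21)
= 1.055e-34 / 1.5538e-20
= 6.7897e-15 m

6.7897e-15


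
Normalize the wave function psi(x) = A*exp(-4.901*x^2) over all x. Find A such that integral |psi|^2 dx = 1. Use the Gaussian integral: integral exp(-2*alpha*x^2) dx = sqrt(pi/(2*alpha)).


integral |psi|^2 dx = A^2 * sqrt(pi/(2*alpha)) = 1
A^2 = sqrt(2*alpha/pi)
= sqrt(2 * 4.901 / pi)
= 1.766373
A = sqrt(1.766373)
= 1.329

1.329


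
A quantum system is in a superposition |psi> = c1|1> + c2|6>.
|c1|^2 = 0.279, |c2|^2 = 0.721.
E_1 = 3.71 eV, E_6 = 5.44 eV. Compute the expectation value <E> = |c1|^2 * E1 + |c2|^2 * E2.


<E> = |c1|^2 * E1 + |c2|^2 * E2
= 0.279 * 3.71 + 0.721 * 5.44
= 1.0351 + 3.9222
= 4.9573 eV

4.9573


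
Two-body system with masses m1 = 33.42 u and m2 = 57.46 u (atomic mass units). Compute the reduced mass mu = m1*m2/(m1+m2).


mu = m1 * m2 / (m1 + m2)
= 33.42 * 57.46 / (33.42 + 57.46)
= 1920.3132 / 90.88
= 21.1302 u

21.1302


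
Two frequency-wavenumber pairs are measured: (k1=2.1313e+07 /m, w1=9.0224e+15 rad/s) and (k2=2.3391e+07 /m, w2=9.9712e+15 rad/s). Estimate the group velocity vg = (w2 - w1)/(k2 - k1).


vg = (w2 - w1) / (k2 - k1)
= (9.9712e+15 - 9.0224e+15) / (2.3391e+07 - 2.1313e+07)
= 9.4880e+14 / 2.0780e+06
= 4.5659e+08 m/s

4.5659e+08


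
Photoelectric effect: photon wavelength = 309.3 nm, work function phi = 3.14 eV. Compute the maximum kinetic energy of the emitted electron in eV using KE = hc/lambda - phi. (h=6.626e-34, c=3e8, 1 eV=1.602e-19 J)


E_photon = hc / lambda
= (6.626e-34)(3e8) / (309.3e-9)
= 6.4268e-19 J
= 4.0117 eV
KE = E_photon - phi
= 4.0117 - 3.14
= 0.8717 eV

0.8717


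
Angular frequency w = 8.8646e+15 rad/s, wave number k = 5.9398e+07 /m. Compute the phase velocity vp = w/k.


vp = w / k
= 8.8646e+15 / 5.9398e+07
= 1.4924e+08 m/s

1.4924e+08


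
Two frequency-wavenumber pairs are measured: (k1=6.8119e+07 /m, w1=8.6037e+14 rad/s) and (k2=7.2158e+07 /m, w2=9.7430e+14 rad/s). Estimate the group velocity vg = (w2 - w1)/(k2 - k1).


vg = (w2 - w1) / (k2 - k1)
= (9.7430e+14 - 8.6037e+14) / (7.2158e+07 - 6.8119e+07)
= 1.1393e+14 / 4.0390e+06
= 2.8207e+07 m/s

2.8207e+07


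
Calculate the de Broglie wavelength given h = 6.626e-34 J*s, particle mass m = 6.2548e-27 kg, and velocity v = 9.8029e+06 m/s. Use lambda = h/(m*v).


lambda = h / (m * v)
= 6.626e-34 / (6.2548e-27 * 9.8029e+06)
= 6.626e-34 / 6.1315e-20
= 1.0806e-14 m

1.0806e-14


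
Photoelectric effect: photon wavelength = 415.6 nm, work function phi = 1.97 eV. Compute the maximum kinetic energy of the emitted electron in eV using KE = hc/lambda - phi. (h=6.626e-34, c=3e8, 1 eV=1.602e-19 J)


E_photon = hc / lambda
= (6.626e-34)(3e8) / (415.6e-9)
= 4.7830e-19 J
= 2.9856 eV
KE = E_photon - phi
= 2.9856 - 1.97
= 1.0156 eV

1.0156


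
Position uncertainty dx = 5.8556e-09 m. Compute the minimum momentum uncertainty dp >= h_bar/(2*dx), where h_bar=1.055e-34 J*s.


dp = h_bar / (2 * dx)
= 1.055e-34 / (2 * 5.8556e-09)
= 1.055e-34 / 1.1711e-08
= 9.0085e-27 kg*m/s

9.0085e-27


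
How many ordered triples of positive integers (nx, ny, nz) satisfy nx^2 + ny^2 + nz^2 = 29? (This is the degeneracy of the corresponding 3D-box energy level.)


Enumerate all (nx, ny, nz) with nx^2 + ny^2 + nz^2 = 29:
(2,3,4)
(2,4,3)
(3,2,4)
(3,4,2)
(4,2,3)
(4,3,2)
Total degeneracy = 6

6


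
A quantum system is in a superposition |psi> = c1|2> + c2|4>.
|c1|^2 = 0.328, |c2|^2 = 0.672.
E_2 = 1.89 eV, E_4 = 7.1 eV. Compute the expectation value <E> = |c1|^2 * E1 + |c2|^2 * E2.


<E> = |c1|^2 * E1 + |c2|^2 * E2
= 0.328 * 1.89 + 0.672 * 7.1
= 0.6199 + 4.7712
= 5.3911 eV

5.3911


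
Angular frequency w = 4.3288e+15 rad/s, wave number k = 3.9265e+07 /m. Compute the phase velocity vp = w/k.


vp = w / k
= 4.3288e+15 / 3.9265e+07
= 1.1025e+08 m/s

1.1025e+08


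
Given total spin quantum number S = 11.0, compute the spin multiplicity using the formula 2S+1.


Spin multiplicity = 2S + 1
= 2 * 11.0 + 1
= 22.0 + 1
= 23

23


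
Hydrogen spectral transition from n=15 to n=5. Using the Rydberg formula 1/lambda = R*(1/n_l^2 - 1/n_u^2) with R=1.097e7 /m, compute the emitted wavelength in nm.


1/lambda = R * (1/n_l^2 - 1/n_u^2)
= 1.097e7 * (1/5^2 - 1/15^2)
= 1.097e7 * (0.04 - 0.004444)
= 1.097e7 * 0.035556
= 3.9004e+05 /m
lambda = 1 / 3.9004e+05 = 2563.8104 nm

2563.8104


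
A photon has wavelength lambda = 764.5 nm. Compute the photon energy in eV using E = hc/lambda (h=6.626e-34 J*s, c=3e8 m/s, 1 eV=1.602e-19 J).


E = hc / lambda
= (6.626e-34)(3e8) / (764.5e-9)
= 1.9878e-25 / 7.6450e-07
= 2.6001e-19 J
Converting to eV: 2.6001e-19 / 1.602e-19
= 1.6231 eV

1.6231


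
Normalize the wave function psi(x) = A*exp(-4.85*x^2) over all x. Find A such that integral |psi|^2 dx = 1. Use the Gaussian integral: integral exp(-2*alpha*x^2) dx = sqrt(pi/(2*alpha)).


integral |psi|^2 dx = A^2 * sqrt(pi/(2*alpha)) = 1
A^2 = sqrt(2*alpha/pi)
= sqrt(2 * 4.85 / pi)
= 1.757158
A = sqrt(1.757158)
= 1.3256

1.3256


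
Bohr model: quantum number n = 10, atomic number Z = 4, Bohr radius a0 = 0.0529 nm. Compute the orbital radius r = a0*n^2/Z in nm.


r = a0 * n^2 / Z
= 0.0529 * 10^2 / 4
= 0.0529 * 100 / 4
= 1.3225 nm

1.3225


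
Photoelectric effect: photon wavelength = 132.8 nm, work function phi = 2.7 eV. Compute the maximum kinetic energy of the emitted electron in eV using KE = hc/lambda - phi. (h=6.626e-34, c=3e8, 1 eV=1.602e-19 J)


E_photon = hc / lambda
= (6.626e-34)(3e8) / (132.8e-9)
= 1.4968e-18 J
= 9.3436 eV
KE = E_photon - phi
= 9.3436 - 2.7
= 6.6436 eV

6.6436


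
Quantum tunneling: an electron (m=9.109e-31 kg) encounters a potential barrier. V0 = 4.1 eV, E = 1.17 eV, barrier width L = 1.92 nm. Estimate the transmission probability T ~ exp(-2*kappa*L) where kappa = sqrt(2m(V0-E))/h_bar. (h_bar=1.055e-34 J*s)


V0 - E = 2.93 eV = 4.6939e-19 J
kappa = sqrt(2 * m * (V0-E)) / h_bar
= sqrt(2 * 9.109e-31 * 4.6939e-19) / 1.055e-34
= 8.7652e+09 /m
2*kappa*L = 2 * 8.7652e+09 * 1.92e-9
= 33.6585
T = exp(-33.6585) = 2.411674e-15

2.411674e-15


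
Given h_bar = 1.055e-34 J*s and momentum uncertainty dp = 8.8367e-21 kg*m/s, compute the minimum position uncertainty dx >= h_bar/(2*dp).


dx = h_bar / (2 * dp)
= 1.055e-34 / (2 * 8.8367e-21)
= 1.055e-34 / 1.7673e-20
= 5.9694e-15 m

5.9694e-15


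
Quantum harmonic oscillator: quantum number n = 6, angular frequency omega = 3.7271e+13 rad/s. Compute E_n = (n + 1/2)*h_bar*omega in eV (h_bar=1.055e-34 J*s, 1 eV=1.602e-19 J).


E = (n + 1/2) * h_bar * omega
= (6 + 0.5) * 1.055e-34 * 3.7271e+13
= 6.5 * 3.9321e-21
= 2.5559e-20 J
= 0.1595 eV

0.1595


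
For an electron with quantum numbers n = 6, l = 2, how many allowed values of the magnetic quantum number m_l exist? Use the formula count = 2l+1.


m_l ranges from -l to +l in integer steps
So m_l goes from -2 to +2
Count = 2l + 1 = 2*2 + 1
= 5

5


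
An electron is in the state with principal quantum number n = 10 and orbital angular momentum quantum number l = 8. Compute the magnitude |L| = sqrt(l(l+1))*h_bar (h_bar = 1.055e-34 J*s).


L = sqrt(l*(l+1)) * h_bar
= sqrt(8 * 9) * 1.055e-34
= sqrt(72) * 1.055e-34
= 8.4853 * 1.055e-34
= 8.9520e-34 J*s

8.9520e-34


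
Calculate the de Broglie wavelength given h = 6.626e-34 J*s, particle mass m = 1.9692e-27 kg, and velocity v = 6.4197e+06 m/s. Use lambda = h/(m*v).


lambda = h / (m * v)
= 6.626e-34 / (1.9692e-27 * 6.4197e+06)
= 6.626e-34 / 1.2642e-20
= 5.2414e-14 m

5.2414e-14


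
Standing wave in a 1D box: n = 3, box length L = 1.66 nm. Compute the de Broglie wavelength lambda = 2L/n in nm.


lambda = 2L / n
= 2 * 1.66 / 3
= 3.32 / 3
= 1.1067 nm

1.1067


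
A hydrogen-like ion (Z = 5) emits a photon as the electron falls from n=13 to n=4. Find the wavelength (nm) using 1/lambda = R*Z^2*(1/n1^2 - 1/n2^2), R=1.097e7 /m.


1/lambda = R * Z^2 * (1/n1^2 - 1/n2^2)
= 1.097e7 * 5^2 * (1/4^2 - 1/13^2)
= 1.097e7 * 25 * (0.0625 - 0.005917)
= 1.5518e+07 /m
lambda = 1 / 1.5518e+07
= 64.4419 nm

64.4419


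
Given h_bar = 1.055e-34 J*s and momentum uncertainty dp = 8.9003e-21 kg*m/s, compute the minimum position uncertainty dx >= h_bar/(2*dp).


dx = h_bar / (2 * dp)
= 1.055e-34 / (2 * 8.9003e-21)
= 1.055e-34 / 1.7801e-20
= 5.9268e-15 m

5.9268e-15


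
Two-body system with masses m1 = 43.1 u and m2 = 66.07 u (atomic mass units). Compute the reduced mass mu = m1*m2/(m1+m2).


mu = m1 * m2 / (m1 + m2)
= 43.1 * 66.07 / (43.1 + 66.07)
= 2847.617 / 109.17
= 26.0842 u

26.0842


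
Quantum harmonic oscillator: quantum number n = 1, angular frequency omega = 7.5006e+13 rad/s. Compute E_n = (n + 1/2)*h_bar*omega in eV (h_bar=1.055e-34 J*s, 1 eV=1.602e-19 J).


E = (n + 1/2) * h_bar * omega
= (1 + 0.5) * 1.055e-34 * 7.5006e+13
= 1.5 * 7.9131e-21
= 1.1870e-20 J
= 0.0741 eV

0.0741


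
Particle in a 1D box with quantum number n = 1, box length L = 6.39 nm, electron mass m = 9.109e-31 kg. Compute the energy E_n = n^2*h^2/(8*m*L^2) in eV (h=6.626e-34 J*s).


E = n^2 * h^2 / (8 * m * L^2)
= 1^2 * (6.626e-34)^2 / (8 * 9.109e-31 * (6.39e-9)^2)
= 1 * 4.3904e-67 / (8 * 9.109e-31 * 4.0832e-17)
= 1.4755e-21 J
= 0.0092 eV

0.0092


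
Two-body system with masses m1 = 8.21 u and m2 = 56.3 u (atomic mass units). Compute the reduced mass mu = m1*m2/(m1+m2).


mu = m1 * m2 / (m1 + m2)
= 8.21 * 56.3 / (8.21 + 56.3)
= 462.223 / 64.51
= 7.1651 u

7.1651


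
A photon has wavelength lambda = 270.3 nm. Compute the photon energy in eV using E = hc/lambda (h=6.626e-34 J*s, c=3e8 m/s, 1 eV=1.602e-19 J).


E = hc / lambda
= (6.626e-34)(3e8) / (270.3e-9)
= 1.9878e-25 / 2.7030e-07
= 7.3541e-19 J
Converting to eV: 7.3541e-19 / 1.602e-19
= 4.5905 eV

4.5905


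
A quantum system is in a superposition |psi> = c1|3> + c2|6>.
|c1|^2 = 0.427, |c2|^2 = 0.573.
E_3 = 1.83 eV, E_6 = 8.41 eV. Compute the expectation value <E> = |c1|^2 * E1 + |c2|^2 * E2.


<E> = |c1|^2 * E1 + |c2|^2 * E2
= 0.427 * 1.83 + 0.573 * 8.41
= 0.7814 + 4.8189
= 5.6003 eV

5.6003


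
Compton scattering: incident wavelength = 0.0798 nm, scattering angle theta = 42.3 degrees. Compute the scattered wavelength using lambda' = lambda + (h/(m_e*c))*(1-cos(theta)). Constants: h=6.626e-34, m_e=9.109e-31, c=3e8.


Compton wavelength: h/(m_e*c) = 2.4247e-12 m
d_lambda = 2.4247e-12 * (1 - cos(42.3 deg))
= 2.4247e-12 * 0.260369
= 6.3132e-13 m = 0.000631 nm
lambda' = 0.0798 + 0.000631
= 0.080431 nm

0.080431


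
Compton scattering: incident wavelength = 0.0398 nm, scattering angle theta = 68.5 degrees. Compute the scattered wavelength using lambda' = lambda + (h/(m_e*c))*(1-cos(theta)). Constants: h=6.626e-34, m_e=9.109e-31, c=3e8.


Compton wavelength: h/(m_e*c) = 2.4247e-12 m
d_lambda = 2.4247e-12 * (1 - cos(68.5 deg))
= 2.4247e-12 * 0.633499
= 1.5360e-12 m = 0.001536 nm
lambda' = 0.0398 + 0.001536
= 0.041336 nm

0.041336


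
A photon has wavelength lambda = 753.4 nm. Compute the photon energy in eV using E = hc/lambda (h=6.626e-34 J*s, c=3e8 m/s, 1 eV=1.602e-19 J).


E = hc / lambda
= (6.626e-34)(3e8) / (753.4e-9)
= 1.9878e-25 / 7.5340e-07
= 2.6384e-19 J
Converting to eV: 2.6384e-19 / 1.602e-19
= 1.647 eV

1.647


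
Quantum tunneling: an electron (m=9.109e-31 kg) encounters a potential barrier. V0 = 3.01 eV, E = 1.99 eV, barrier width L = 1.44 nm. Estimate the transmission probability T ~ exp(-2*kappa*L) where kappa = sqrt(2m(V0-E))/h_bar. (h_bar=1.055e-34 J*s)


V0 - E = 1.02 eV = 1.6340e-19 J
kappa = sqrt(2 * m * (V0-E)) / h_bar
= sqrt(2 * 9.109e-31 * 1.6340e-19) / 1.055e-34
= 5.1717e+09 /m
2*kappa*L = 2 * 5.1717e+09 * 1.44e-9
= 14.8944
T = exp(-14.8944) = 3.399880e-07

3.399880e-07


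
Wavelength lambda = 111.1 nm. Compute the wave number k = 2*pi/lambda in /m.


k = 2 * pi / lambda
= 6.2832 / (111.1e-9)
= 6.2832 / 1.1110e-07
= 5.6554e+07 /m

5.6554e+07


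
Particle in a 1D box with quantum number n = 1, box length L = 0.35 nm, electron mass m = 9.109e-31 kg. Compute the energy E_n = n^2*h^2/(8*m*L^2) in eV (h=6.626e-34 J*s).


E = n^2 * h^2 / (8 * m * L^2)
= 1^2 * (6.626e-34)^2 / (8 * 9.109e-31 * (0.35e-9)^2)
= 1 * 4.3904e-67 / (8 * 9.109e-31 * 1.2250e-19)
= 4.9182e-19 J
= 3.07 eV

3.07


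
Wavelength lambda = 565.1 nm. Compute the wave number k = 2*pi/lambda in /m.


k = 2 * pi / lambda
= 6.2832 / (565.1e-9)
= 6.2832 / 5.6510e-07
= 1.1119e+07 /m

1.1119e+07


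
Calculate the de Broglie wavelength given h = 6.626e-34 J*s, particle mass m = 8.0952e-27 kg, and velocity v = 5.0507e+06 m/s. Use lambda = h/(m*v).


lambda = h / (m * v)
= 6.626e-34 / (8.0952e-27 * 5.0507e+06)
= 6.626e-34 / 4.0886e-20
= 1.6206e-14 m

1.6206e-14


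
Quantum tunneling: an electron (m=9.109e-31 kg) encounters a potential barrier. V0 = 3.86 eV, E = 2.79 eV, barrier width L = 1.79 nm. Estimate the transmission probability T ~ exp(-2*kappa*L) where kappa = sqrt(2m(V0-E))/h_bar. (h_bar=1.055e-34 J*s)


V0 - E = 1.07 eV = 1.7141e-19 J
kappa = sqrt(2 * m * (V0-E)) / h_bar
= sqrt(2 * 9.109e-31 * 1.7141e-19) / 1.055e-34
= 5.2969e+09 /m
2*kappa*L = 2 * 5.2969e+09 * 1.79e-9
= 18.9629
T = exp(-18.9629) = 5.814740e-09

5.814740e-09


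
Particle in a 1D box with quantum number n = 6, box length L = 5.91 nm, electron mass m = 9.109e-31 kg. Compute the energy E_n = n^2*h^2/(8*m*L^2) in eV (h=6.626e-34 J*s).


E = n^2 * h^2 / (8 * m * L^2)
= 6^2 * (6.626e-34)^2 / (8 * 9.109e-31 * (5.91e-9)^2)
= 36 * 4.3904e-67 / (8 * 9.109e-31 * 3.4928e-17)
= 6.2097e-20 J
= 0.3876 eV

0.3876


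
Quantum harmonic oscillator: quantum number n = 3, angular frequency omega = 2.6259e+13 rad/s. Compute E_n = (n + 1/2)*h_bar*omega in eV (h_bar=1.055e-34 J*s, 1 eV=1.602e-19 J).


E = (n + 1/2) * h_bar * omega
= (3 + 0.5) * 1.055e-34 * 2.6259e+13
= 3.5 * 2.7703e-21
= 9.6961e-21 J
= 0.0605 eV

0.0605


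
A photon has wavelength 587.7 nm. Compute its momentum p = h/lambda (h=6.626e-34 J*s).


p = h / lambda
= 6.626e-34 / (587.7e-9)
= 6.626e-34 / 5.8770e-07
= 1.1274e-27 kg*m/s

1.1274e-27


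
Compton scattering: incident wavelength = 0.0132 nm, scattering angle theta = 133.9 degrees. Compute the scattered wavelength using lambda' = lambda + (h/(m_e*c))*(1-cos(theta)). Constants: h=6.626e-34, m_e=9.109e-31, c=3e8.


Compton wavelength: h/(m_e*c) = 2.4247e-12 m
d_lambda = 2.4247e-12 * (1 - cos(133.9 deg))
= 2.4247e-12 * 1.693402
= 4.1060e-12 m = 0.004106 nm
lambda' = 0.0132 + 0.004106
= 0.017306 nm

0.017306


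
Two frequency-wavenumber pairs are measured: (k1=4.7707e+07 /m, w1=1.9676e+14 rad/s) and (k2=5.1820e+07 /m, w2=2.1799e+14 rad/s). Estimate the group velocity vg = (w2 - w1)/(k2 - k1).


vg = (w2 - w1) / (k2 - k1)
= (2.1799e+14 - 1.9676e+14) / (5.1820e+07 - 4.7707e+07)
= 2.1230e+13 / 4.1130e+06
= 5.1617e+06 m/s

5.1617e+06


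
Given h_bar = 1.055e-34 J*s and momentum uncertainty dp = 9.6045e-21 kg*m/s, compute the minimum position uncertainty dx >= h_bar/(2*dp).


dx = h_bar / (2 * dp)
= 1.055e-34 / (2 * 9.6045e-21)
= 1.055e-34 / 1.9209e-20
= 5.4922e-15 m

5.4922e-15


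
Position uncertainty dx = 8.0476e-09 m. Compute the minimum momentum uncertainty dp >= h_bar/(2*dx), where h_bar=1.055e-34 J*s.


dp = h_bar / (2 * dx)
= 1.055e-34 / (2 * 8.0476e-09)
= 1.055e-34 / 1.6095e-08
= 6.5547e-27 kg*m/s

6.5547e-27


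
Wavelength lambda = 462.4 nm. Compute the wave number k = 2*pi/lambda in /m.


k = 2 * pi / lambda
= 6.2832 / (462.4e-9)
= 6.2832 / 4.6240e-07
= 1.3588e+07 /m

1.3588e+07
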